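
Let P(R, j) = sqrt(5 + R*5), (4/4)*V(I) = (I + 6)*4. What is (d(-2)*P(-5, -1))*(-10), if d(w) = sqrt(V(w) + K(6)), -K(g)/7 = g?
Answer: 20*sqrt(130) ≈ 228.04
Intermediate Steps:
V(I) = 24 + 4*I (V(I) = (I + 6)*4 = (6 + I)*4 = 24 + 4*I)
K(g) = -7*g
d(w) = sqrt(-18 + 4*w) (d(w) = sqrt((24 + 4*w) - 7*6) = sqrt((24 + 4*w) - 42) = sqrt(-18 + 4*w))
P(R, j) = sqrt(5 + 5*R)
(d(-2)*P(-5, -1))*(-10) = (sqrt(-18 + 4*(-2))*sqrt(5 + 5*(-5)))*(-10) = (sqrt(-18 - 8)*sqrt(5 - 25))*(-10) = (sqrt(-26)*sqrt(-20))*(-10) = ((I*sqrt(26))*(2*I*sqrt(5)))*(-10) = -2*sqrt(130)*(-10) = 20*sqrt(130)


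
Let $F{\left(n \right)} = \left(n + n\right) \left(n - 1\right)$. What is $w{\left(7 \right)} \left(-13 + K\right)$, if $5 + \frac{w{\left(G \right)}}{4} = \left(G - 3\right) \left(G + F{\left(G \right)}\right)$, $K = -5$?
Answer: $-25848$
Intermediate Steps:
$F{\left(n \right)} = 2 n \left(-1 + n\right)$
$w{\left(G \right)} = -20 + 4 \left(-3 + G\right) \left(G + 2 G \left(-1 + G\right)\right)$ ($w{\left(G \right)} = -20 + 4 \left(G - 3\right) \left(G + 2 G \left(-1 + G\right)\right) = -20 + 4 \left(-3 + G\right) \left(G + 2 G \left(-1 + G\right)\right)$)
$w{\left(7 \right)} \left(-13 + K\right) = \left(-20 - 28 \cdot 7^{2} + 8 \cdot 7^{3} + 12 \cdot 7\right) \left(-13 - 5\right) = \left(-20 - 1372 + 8 \cdot 343 + 84\right) \left(-18\right) = \left(-20 - 1372 + 2744 + 84\right) \left(-18\right) = 1436 \left(-18\right) = -25848$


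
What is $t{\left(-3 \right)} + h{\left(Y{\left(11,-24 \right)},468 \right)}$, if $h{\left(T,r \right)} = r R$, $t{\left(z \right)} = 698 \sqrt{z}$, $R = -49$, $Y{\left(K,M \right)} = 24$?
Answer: $-22932 + 698 i \sqrt{3} \approx -22932.0 + 1209.0 i$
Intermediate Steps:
$h{\left(T,r \right)} = - 49 r$ ($h{\left(T,r \right)} = r \left(-49\right) = - 49 r$)
$t{\left(-3 \right)} + h{\left(Y{\left(11,-24 \right)},468 \right)} = 698 \sqrt{-3} - 22932 = 698 i \sqrt{3} - 22932 = -22932 + 698 i \sqrt{3}$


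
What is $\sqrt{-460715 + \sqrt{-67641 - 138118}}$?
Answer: $\sqrt{-460715 + i \sqrt{205759}} \approx 0.334 + 678.76 i$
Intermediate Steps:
$\sqrt{-460715 + \sqrt{-67641 - 138118}} = \sqrt{-460715 + \sqrt{-205759}} = \sqrt{-460715 + i \sqrt{205759}}$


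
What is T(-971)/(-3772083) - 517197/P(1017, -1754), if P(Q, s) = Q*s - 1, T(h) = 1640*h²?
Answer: -2756295701226209/6728713324977 ≈ -409.63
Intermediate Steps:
P(Q, s) = -1 + Q*s
T(-971)/(-3772083) - 517197/P(1017, -1754) = (1640*(-971)²)/(-3772083) - 517197/(-1 + 1017*(-1754)) = (1640*942841)*(-1/3772083) - 517197/(-1 - 1783818) = 1546259240*(-1/3772083) - 517197/(-1783819) = -1546259240/3772083 - 517197*(-1/1783819) = -1546259240/3772083 + 517197/1783819 = -2756295701226209/6728713324977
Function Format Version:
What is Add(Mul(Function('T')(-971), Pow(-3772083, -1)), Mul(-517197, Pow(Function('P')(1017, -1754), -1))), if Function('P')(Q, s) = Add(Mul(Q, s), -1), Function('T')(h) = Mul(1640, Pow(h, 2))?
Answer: Rational(-2756295701226209, 6728713324977) ≈ -409.63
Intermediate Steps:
Function('P')(Q, s) = Add(-1, Mul(Q, s))
Add(Mul(Function('T')(-971), Pow(-3772083, -1)), Mul(-517197, Pow(Function('P')(1017, -1754), -1))) = Add(Mul(Mul(1640, Pow(-971, 2)), Pow(-3772083, -1)), Mul(-517197, Pow(Add(-1, Mul(1017, -1754)), -1))) = Add(Mul(Mul(1640, 942841), Rational(-1, 3772083)), Mul(-517197, Pow(Add(-1, -1783818), -1))) = Add(Mul(1546259240, Rational(-1, 3772083)), Mul(-517197, Pow(-1783819, -1))) = Add(Rational(-1546259240, 3772083), Mul(-517197, Rational(-1, 1783819))) = Add(Rational(-1546259240, 3772083), Rational(517197, 1783819)) = Rational(-2756295701226209, 6728713324977)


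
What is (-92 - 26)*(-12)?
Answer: 1416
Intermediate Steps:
(-92 - 26)*(-12) = -118*(-12) = 1416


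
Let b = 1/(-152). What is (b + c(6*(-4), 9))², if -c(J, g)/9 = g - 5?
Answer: 29953729/23104 ≈ 1296.5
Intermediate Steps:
c(J, g) = 45 - 9*g (c(J, g) = -9*(g - 5) = -9*(-5 + g) = 45 - 9*g)
b = -1/152 ≈ -0.0065789
(b + c(6*(-4), 9))² = (-1/152 + (45 - 9*9))² = (-1/152 + (45 - 81))² = (-1/152 - 36)² = (-5473/152)² = 29953729/23104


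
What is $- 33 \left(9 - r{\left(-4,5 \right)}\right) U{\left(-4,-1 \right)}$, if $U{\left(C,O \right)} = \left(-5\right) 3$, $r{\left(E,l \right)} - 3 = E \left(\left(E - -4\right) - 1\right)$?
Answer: $990$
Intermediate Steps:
$r{\left(E,l \right)} = 3 + E \left(3 + E\right)$ ($r{\left(E,l \right)} = 3 + E \left(\left(E - -4\right) - 1\right) = 3 + E \left(\left(E + 4\right) - 1\right) = 3 + E \left(\left(4 + E\right) - 1\right) = 3 + E \left(3 + E\right)$)
$U{\left(C,O \right)} = -15$
$- 33 \left(9 - r{\left(-4,5 \right)}\right) U{\left(-4,-1 \right)} = - 33 \left(9 - \left(3 + \left(-4\right)^{2} + 3 \left(-4\right)\right)\right) \left(-15\right) = - 33 \left(9 - \left(3 + 16 - 12\right)\right) \left(-15\right) = - 33 \left(9 - 7\right) \left(-15\right) = \left(-33\right) 2 \left(-15\right) = \left(-66\right) \left(-15\right) = 990$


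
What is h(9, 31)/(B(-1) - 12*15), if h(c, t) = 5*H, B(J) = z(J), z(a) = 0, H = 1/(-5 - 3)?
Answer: 1/288 ≈ 0.0034722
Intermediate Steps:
H = -⅛ (H = 1/(-8) = -⅛ ≈ -0.12500)
B(J) = 0
h(c, t) = -5/8 (h(c, t) = 5*(-⅛) = -5/8)
h(9, 31)/(B(-1) - 12*15) = -5/(8*(0 - 12*15)) = -5/(8*(0 - 180)) = -5/8/(-180) = -5/8*(-1/180) = 1/288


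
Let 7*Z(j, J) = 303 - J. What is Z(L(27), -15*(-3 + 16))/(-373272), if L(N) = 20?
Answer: -83/435484 ≈ -0.00019059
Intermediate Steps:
Z(j, J) = 303/7 - J/7 (Z(j, J) = (303 - J)/7 = 303/7 - J/7)
Z(L(27), -15*(-3 + 16))/(-373272) = (303/7 - (-15)*(-3 + 16)/7)/(-373272) = (303/7 - (-15)*13/7)*(-1/373272) = (303/7 - ⅐*(-195))*(-1/373272) = (303/7 + 195/7)*(-1/373272) = (498/7)*(-1/373272) = -83/435484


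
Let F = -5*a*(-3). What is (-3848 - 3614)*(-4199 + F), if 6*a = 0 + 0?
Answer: 31332938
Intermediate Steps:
a = 0 (a = (0 + 0)/6 = (⅙)*0 = 0)
F = 0 (F = -5*0*(-3) = 0*(-3) = 0)
(-3848 - 3614)*(-4199 + F) = (-3848 - 3614)*(-4199 + 0) = -7462*(-4199) = 31332938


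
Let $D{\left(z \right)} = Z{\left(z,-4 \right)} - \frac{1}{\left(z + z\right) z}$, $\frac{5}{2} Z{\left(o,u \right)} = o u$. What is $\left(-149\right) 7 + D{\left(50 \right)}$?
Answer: $- \frac{5615001}{5000} \approx -1123.0$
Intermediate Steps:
$Z{\left(o,u \right)} = \frac{2 o u}{5}$
$D{\left(z \right)} = - \frac{8 z}{5} - \frac{1}{2 z^{2}}$ ($D{\left(z \right)} = \frac{2}{5} z \left(-4\right) - \frac{1}{\left(z + z\right) z} = - \frac{8 z}{5} - \frac{1}{2 z z} = - \frac{8 z}{5} - \frac{\frac{1}{2} \frac{1}{z}}{z} = - \frac{8 z}{5} - \frac{1}{2 z^{2}}$)
$\left(-149\right) 7 + D{\left(50 \right)} = \left(-149\right) 7 + \frac{-5 - 16 \cdot 50^{3}}{10 \cdot 2500} = -1043 + \frac{1}{10} \cdot \frac{1}{2500} \left(-5 - 2000000\right) = -1043 + \frac{1}{10} \cdot \frac{1}{2500} \left(-2000005\right) = -1043 - \frac{400001}{5000} = - \frac{5615001}{5000}$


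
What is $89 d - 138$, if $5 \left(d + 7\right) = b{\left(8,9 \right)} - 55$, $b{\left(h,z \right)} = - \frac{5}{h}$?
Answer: $- \frac{14009}{8} \approx -1751.1$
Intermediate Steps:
$d = - \frac{145}{8}$ ($d = -7 + \frac{- \frac{5}{8} - 55}{5} = -7 + \frac{1}{5} \left(- \frac{445}{8}\right) = -7 - \frac{89}{8} = - \frac{145}{8} \approx -18.125$)
$89 d - 138 = 89 \left(- \frac{145}{8}\right) - 138 = - \frac{12905}{8} - 138 = - \frac{14009}{8}$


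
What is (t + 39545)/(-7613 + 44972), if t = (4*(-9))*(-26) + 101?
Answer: 40582/37359 ≈ 1.0863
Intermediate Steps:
t = 1037 (t = -36*(-26) + 101 = 936 + 101 = 1037)
(t + 39545)/(-7613 + 44972) = (1037 + 39545)/(-7613 + 44972) = 40582/37359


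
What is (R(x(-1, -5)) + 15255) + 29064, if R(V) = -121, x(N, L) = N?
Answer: 44198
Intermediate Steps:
(R(x(-1, -5)) + 15255) + 29064 = (-121 + 15255) + 29064 = 15134 + 29064 = 44198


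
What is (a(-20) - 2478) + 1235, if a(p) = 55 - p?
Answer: -1168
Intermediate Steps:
(a(-20) - 2478) + 1235 = ((55 - 1*(-20)) - 2478) + 1235 = ((55 + 20) - 2478) + 1235 = (75 - 2478) + 1235 = -2403 + 1235 = -1168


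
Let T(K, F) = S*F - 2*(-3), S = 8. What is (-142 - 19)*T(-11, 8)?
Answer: -11270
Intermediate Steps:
T(K, F) = 6 + 8*F (T(K, F) = 8*F - 2*(-3) = 8*F + 6 = 6 + 8*F)
(-142 - 19)*T(-11, 8) = (-142 - 19)*(6 + 8*8) = -161*(6 + 64) = -161*70 = -11270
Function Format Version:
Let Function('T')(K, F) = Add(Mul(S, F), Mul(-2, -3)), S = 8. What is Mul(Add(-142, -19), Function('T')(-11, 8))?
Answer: -11270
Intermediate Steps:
Function('T')(K, F) = Add(6, Mul(8, F)) (Function('T')(K, F) = Add(Mul(8, F), Mul(-2, -3)) = Add(Mul(8, F), 6) = Add(6, Mul(8, F)))
Mul(Add(-142, -19), Function('T')(-11, 8)) = Mul(Add(-142, -19), Add(6, Mul(8, 8))) = Mul(-161, Add(6, 64)) = Mul(-161, 70) = -11270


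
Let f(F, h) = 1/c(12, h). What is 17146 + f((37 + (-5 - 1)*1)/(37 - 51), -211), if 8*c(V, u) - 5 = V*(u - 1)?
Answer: 43533686/2539 ≈ 17146.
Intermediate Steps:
c(V, u) = 5/8 + V*(-1 + u)/8 (c(V, u) = 5/8 + (V*(u - 1))/8 = 5/8 + (V*(-1 + u))/8 = 5/8 + V*(-1 + u)/8)
f(F, h) = 1/(-7/8 + 3*h/2) (f(F, h) = 1/(5/8 - ⅛*12 + (⅛)*12*h) = 1/(5/8 - 3/2 + 3*h/2) = 1/(-7/8 + 3*h/2))
17146 + f((37 + (-5 - 1)*1)/(37 - 51), -211) = 17146 + 8/(-7 + 12*(-211)) = 17146 + 8/(-7 - 2532) = 17146 + 8/(-2539) = 17146 + 8*(-1/2539) = 17146 - 8/2539 = 43533686/2539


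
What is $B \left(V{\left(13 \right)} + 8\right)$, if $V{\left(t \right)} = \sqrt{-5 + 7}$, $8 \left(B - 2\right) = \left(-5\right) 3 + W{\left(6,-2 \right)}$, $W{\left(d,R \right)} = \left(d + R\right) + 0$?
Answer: $5 + \frac{5 \sqrt{2}}{8} \approx 5.8839$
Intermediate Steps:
$W{\left(d,R \right)} = R + d$ ($W{\left(d,R \right)} = \left(R + d\right) + 0 = R + d$)
$B = \frac{5}{8}$ ($B = 2 + \frac{\left(-5\right) 3 + \left(-2 + 6\right)}{8} = 2 + \frac{-15 + 4}{8} = 2 + \frac{1}{8} \left(-11\right) = 2 - \frac{11}{8} = \frac{5}{8} \approx 0.625$)
$V{\left(t \right)} = \sqrt{2}$
$B \left(V{\left(13 \right)} + 8\right) = \frac{5 \left(\sqrt{2} + 8\right)}{8} = \frac{5 \left(8 + \sqrt{2}\right)}{8} = 5 + \frac{5 \sqrt{2}}{8}$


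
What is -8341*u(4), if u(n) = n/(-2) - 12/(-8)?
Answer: 8341/2 ≈ 4170.5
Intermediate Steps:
u(n) = 3/2 - n/2 (u(n) = n*(-½) - 12*(-⅛) = -n/2 + 3/2 = 3/2 - n/2)
-8341*u(4) = -8341*(3/2 - ½*4) = -8341*(3/2 - 2) = -8341*(-½) = 8341/2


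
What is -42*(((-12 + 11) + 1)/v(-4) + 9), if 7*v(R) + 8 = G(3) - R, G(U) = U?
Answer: -378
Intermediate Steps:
v(R) = -5/7 - R/7 (v(R) = -8/7 + (3 - R)/7 = -8/7 + (3/7 - R/7) = -5/7 - R/7)
-42*(((-12 + 11) + 1)/v(-4) + 9) = -42*(((-12 + 11) + 1)/(-5/7 - ⅐*(-4)) + 9) = -42*((-1 + 1)/(-5/7 + 4/7) + 9) = -42*(0/(-⅐) + 9) = -42*(0*(-7) + 9) = -42*(0 + 9) = -42*9 = -378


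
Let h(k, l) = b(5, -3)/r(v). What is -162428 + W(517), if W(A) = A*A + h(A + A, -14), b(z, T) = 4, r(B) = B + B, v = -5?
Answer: 524303/5 ≈ 1.0486e+5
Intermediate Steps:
r(B) = 2*B
h(k, l) = -2/5 (h(k, l) = 4/((2*(-5))) = 4/(-10) = 4*(-1/10) = -2/5)
W(A) = -2/5 + A**2 (W(A) = A*A - 2/5 = A**2 - 2/5 = -2/5 + A**2)
-162428 + W(517) = -162428 + (-2/5 + 517**2) = -162428 + (-2/5 + 267289) = -162428 + 1336443/5 = 524303/5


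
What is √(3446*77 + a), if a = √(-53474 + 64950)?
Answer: √(265342 + 2*√2869) ≈ 515.22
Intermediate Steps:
a = 2*√2869 (a = √11476 = 2*√2869 ≈ 107.13)
√(3446*77 + a) = √(3446*77 + 2*√2869) = √(265342 + 2*√2869)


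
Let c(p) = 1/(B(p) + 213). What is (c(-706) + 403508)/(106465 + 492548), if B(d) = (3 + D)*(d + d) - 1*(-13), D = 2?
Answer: 2757573671/4093654842 ≈ 0.67362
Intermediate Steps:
B(d) = 13 + 10*d (B(d) = (3 + 2)*(d + d) - 1*(-13) = 5*(2*d) + 13 = 10*d + 13 = 13 + 10*d)
c(p) = 1/(226 + 10*p) (c(p) = 1/((13 + 10*p) + 213) = 1/(226 + 10*p))
(c(-706) + 403508)/(106465 + 492548) = (1/(2*(113 + 5*(-706))) + 403508)/(106465 + 492548) = (1/(2*(113 - 3530)) + 403508)/599013 = ((½)/(-3417) + 403508)*(1/599013) = ((½)*(-1/3417) + 403508)*(1/599013) = (-1/6834 + 403508)*(1/599013) = (2757573671/6834)*(1/599013) = 2757573671/4093654842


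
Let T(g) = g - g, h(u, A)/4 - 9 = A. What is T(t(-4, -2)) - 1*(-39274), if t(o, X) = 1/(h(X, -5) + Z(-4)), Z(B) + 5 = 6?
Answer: 39274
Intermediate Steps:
h(u, A) = 36 + 4*A
Z(B) = 1 (Z(B) = -5 + 6 = 1)
t(o, X) = 1/17 (t(o, X) = 1/((36 + 4*(-5)) + 1) = 1/((36 - 20) + 1) = 1/(16 + 1) = 1/17)
T(g) = 0
T(t(-4, -2)) - 1*(-39274) = 0 - 1*(-39274) = 0 + 39274 = 39274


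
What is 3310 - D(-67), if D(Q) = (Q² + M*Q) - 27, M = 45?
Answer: 1863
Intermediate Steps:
D(Q) = -27 + Q² + 45*Q (D(Q) = (Q² + 45*Q) - 27 = -27 + Q² + 45*Q)
3310 - D(-67) = 3310 - (-27 + (-67)² + 45*(-67)) = 3310 - (-27 + 4489 - 3015) = 3310 - 1*1447 = 3310 - 1447 = 1863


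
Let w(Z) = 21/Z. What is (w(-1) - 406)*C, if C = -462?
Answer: 197274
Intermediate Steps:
(w(-1) - 406)*C = (21/(-1) - 406)*(-462) = (21*(-1) - 406)*(-462) = (-21 - 406)*(-462) = -427*(-462) = 197274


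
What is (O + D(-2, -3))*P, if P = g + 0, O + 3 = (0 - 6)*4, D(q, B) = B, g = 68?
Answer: -2040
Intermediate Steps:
O = -27 (O = -3 + (0 - 6)*4 = -3 - 6*4 = -3 - 24 = -27)
P = 68 (P = 68 + 0 = 68)
(O + D(-2, -3))*P = (-27 - 3)*68 = -30*68 = -2040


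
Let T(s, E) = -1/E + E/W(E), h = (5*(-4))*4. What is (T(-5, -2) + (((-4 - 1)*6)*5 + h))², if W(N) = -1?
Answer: 207025/4 ≈ 51756.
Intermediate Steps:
h = -80 (h = -20*4 = -80)
T(s, E) = -E - 1/E (T(s, E) = -1/E + E/(-1) = -1/E + E*(-1) = -1/E - E = -E - 1/E)
(T(-5, -2) + (((-4 - 1)*6)*5 + h))² = ((-1*(-2) - 1/(-2)) + (((-4 - 1)*6)*5 - 80))² = ((2 - 1*(-½)) + (-5*6*5 - 80))² = ((2 + ½) + (-30*5 - 80))² = (5/2 + (-150 - 80))² = (5/2 - 230)² = (-455/2)² = 207025/4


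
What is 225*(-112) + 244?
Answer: -24956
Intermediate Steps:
225*(-112) + 244 = -25200 + 244 = -24956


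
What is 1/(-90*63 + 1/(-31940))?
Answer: -31940/181099801 ≈ -0.00017637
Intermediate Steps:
1/(-90*63 + 1/(-31940)) = 1/(-5670 - 1/31940) = 1/(-181099801/31940) = -31940/181099801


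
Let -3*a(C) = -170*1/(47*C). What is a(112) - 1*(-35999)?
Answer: 284248189/7896 ≈ 35999.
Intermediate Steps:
a(C) = 170/(141*C) (a(C) = -(-170)/(3*(47*C)) = -(-170)*1/(47*C)/3 = -(-170)/(141*C) = 170/(141*C))
a(112) - 1*(-35999) = (170/141)/112 - 1*(-35999) = (170/141)*(1/112) + 35999 = 85/7896 + 35999 = 284248189/7896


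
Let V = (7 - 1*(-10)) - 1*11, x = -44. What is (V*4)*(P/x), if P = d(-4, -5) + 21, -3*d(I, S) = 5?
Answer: -116/11 ≈ -10.545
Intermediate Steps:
d(I, S) = -5/3 (d(I, S) = -⅓*5 = -5/3)
P = 58/3 (P = -5/3 + 21 = 58/3 ≈ 19.333)
V = 6 (V = (7 + 10) - 11 = 17 - 11 = 6)
(V*4)*(P/x) = (6*4)*((58/3)/(-44)) = 24*((58/3)*(-1/44)) = 24*(-29/66) = -116/11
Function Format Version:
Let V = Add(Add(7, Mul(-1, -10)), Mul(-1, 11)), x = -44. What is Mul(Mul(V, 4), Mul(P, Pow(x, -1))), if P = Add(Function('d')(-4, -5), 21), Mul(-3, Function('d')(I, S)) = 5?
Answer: Rational(-116, 11) ≈ -10.545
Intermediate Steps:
Function('d')(I, S) = Rational(-5, 3) (Function('d')(I, S) = Mul(Rational(-1, 3), 5) = Rational(-5, 3))
P = Rational(58, 3) (P = Add(Rational(-5, 3), 21) = Rational(58, 3) ≈ 19.333)
V = 6 (V = Add(Add(7, 10), -11) = Add(17, -11) = 6)
Mul(Mul(V, 4), Mul(P, Pow(x, -1))) = Mul(Mul(6, 4), Mul(Rational(58, 3), Pow(-44, -1))) = Mul(24, Mul(Rational(58, 3), Rational(-1, 44))) = Mul(24, Rational(-29, 66)) = Rational(-116, 11)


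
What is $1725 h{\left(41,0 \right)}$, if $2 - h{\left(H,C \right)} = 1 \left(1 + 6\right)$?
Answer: $-8625$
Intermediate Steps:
$h{\left(H,C \right)} = -5$ ($h{\left(H,C \right)} = 2 - 1 \left(1 + 6\right) = 2 - 1 \cdot 7 = 2 - 7 = -5$)
$1725 h{\left(41,0 \right)} = 1725 \left(-5\right) = -8625$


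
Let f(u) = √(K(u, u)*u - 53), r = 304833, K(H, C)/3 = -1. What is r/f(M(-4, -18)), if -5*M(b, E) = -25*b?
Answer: 304833*√7/7 ≈ 1.1522e+5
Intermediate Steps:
K(H, C) = -3 (K(H, C) = 3*(-1) = -3)
M(b, E) = 5*b (M(b, E) = -(-5)*b = 5*b)
f(u) = √(-53 - 3*u) (f(u) = √(-3*u - 53) = √(-53 - 3*u))
r/f(M(-4, -18)) = 304833/(√(-53 - 15*(-4))) = 304833/(√(-53 - 3*(-20))) = 304833/(√(-53 + 60)) = 304833/(√7) = 304833*(√7/7) = 304833*√7/7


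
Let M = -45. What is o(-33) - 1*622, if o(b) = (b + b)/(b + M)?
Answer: -8075/13 ≈ -621.15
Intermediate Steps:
o(b) = 2*b/(-45 + b) (o(b) = (b + b)/(b - 45) = (2*b)/(-45 + b) = 2*b/(-45 + b))
o(-33) - 1*622 = 2*(-33)/(-45 - 33) - 1*622 = 2*(-33)/(-78) - 622 = 2*(-33)*(-1/78) - 622 = 11/13 - 622 = -8075/13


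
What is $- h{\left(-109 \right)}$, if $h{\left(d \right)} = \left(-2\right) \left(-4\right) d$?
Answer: $872$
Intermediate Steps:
$h{\left(d \right)} = 8 d$
$- h{\left(-109 \right)} = - 8 \left(-109\right) = \left(-1\right) \left(-872\right) = 872$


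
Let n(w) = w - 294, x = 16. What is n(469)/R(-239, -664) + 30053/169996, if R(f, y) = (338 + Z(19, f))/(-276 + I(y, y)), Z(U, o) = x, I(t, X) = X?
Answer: -13976851619/30089292 ≈ -464.51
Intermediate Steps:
Z(U, o) = 16
n(w) = -294 + w
R(f, y) = 354/(-276 + y) (R(f, y) = (338 + 16)/(-276 + y) = 354/(-276 + y))
n(469)/R(-239, -664) + 30053/169996 = (-294 + 469)/((354/(-276 - 664))) + 30053/169996 = 175/((354/(-940))) + 30053*(1/169996) = 175/((354*(-1/940))) + 30053/169996 = 175/(-177/470) + 30053/169996 = 175*(-470/177) + 30053/169996 = -82250/177 + 30053/169996 = -13976851619/30089292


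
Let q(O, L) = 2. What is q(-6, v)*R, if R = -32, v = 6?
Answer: -64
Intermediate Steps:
q(-6, v)*R = 2*(-32) = -64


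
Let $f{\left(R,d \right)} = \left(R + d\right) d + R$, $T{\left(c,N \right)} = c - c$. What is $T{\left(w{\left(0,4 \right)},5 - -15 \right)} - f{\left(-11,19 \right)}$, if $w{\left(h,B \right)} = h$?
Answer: $-141$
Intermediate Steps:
$T{\left(c,N \right)} = 0$
$f{\left(R,d \right)} = R + d \left(R + d\right)$ ($f{\left(R,d \right)} = d \left(R + d\right) + R = R + d \left(R + d\right)$)
$T{\left(w{\left(0,4 \right)},5 - -15 \right)} - f{\left(-11,19 \right)} = 0 - \left(-11 + 19^{2} - 209\right) = 0 - \left(-11 + 361 - 209\right) = 0 - 141 = -141$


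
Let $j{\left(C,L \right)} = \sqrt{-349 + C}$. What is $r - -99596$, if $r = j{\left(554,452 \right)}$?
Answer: $99596 + \sqrt{205} \approx 99610.0$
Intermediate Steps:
$r = \sqrt{205}$ ($r = \sqrt{-349 + 554} = \sqrt{205} \approx 14.318$)
$r - -99596 = \sqrt{205} - -99596 = \sqrt{205} + 99596 = 99596 + \sqrt{205}$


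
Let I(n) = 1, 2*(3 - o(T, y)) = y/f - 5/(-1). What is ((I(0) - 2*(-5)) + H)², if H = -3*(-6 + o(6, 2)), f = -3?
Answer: 2809/4 ≈ 702.25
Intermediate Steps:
o(T, y) = ½ + y/6 (o(T, y) = 3 - (y/(-3) - 5/(-1))/2 = 3 - (y*(-⅓) - 5*(-1))/2 = 3 - (-y/3 + 5)/2 = 3 - (5 - y/3)/2 = 3 + (-5/2 + y/6) = ½ + y/6)
H = 31/2 (H = -3*(-6 + (½ + (⅙)*2)) = -3*(-6 + (½ + ⅓)) = -3*(-6 + ⅚) = -3*(-31/6) = 31/2 ≈ 15.500)
((I(0) - 2*(-5)) + H)² = ((1 - 2*(-5)) + 31/2)² = ((1 + 10) + 31/2)² = (11 + 31/2)² = (53/2)² = 2809/4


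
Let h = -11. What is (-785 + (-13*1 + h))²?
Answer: 654481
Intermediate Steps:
(-785 + (-13*1 + h))² = (-785 + (-13*1 - 11))² = (-785 + (-13 - 11))² = (-785 - 24)² = (-809)² = 654481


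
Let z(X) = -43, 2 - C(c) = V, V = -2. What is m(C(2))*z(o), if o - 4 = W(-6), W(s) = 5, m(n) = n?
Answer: -172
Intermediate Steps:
C(c) = 4 (C(c) = 2 - 1*(-2) = 2 + 2 = 4)
o = 9 (o = 4 + 5 = 9)
m(C(2))*z(o) = 4*(-43) = -172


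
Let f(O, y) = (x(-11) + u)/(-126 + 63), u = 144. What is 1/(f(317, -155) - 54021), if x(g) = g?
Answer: -9/486208 ≈ -1.8511e-5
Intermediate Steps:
f(O, y) = -19/9 (f(O, y) = (-11 + 144)/(-126 + 63) = 133/(-63) = 133*(-1/63) = -19/9)
1/(f(317, -155) - 54021) = 1/(-19/9 - 54021) = 1/(-486208/9) = -9/486208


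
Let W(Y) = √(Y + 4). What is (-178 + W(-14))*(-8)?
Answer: 1424 - 8*I*√10 ≈ 1424.0 - 25.298*I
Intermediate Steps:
W(Y) = √(4 + Y)
(-178 + W(-14))*(-8) = (-178 + √(4 - 14))*(-8) = (-178 + √(-10))*(-8) = (-178 + I*√10)*(-8) = 1424 - 8*I*√10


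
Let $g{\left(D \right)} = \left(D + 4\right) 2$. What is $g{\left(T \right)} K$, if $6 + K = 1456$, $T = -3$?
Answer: $2900$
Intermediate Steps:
$g{\left(D \right)} = 8 + 2 D$ ($g{\left(D \right)} = \left(4 + D\right) 2 = 8 + 2 D$)
$K = 1450$ ($K = -6 + 1456 = 1450$)
$g{\left(T \right)} K = \left(8 + 2 \left(-3\right)\right) 1450 = \left(8 - 6\right) 1450 = 2 \cdot 1450 = 2900$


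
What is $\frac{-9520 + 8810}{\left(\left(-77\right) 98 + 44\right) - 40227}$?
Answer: $\frac{710}{47729} \approx 0.014876$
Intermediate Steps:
$\frac{-9520 + 8810}{\left(\left(-77\right) 98 + 44\right) - 40227} = - \frac{710}{\left(-7546 + 44\right) - 40227} = - \frac{710}{-7502 - 40227} = - \frac{710}{-47729} = \left(-710\right) \left(- \frac{1}{47729}\right) = \frac{710}{47729}$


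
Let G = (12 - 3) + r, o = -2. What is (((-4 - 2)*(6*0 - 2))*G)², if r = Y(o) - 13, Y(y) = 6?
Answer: 576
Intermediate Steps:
r = -7 (r = 6 - 13 = -7)
G = 2 (G = (12 - 3) - 7 = 9 - 7 = 2)
(((-4 - 2)*(6*0 - 2))*G)² = (((-4 - 2)*(6*0 - 2))*2)² = (-6*(0 - 2)*2)² = (-6*(-2)*2)² = (12*2)² = 24² = 576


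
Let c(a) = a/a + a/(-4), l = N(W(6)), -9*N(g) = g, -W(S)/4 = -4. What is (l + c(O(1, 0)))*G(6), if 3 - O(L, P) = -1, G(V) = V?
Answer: -32/3 ≈ -10.667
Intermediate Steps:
W(S) = 16 (W(S) = -4*(-4) = 16)
N(g) = -g/9
O(L, P) = 4 (O(L, P) = 3 - 1*(-1) = 3 + 1 = 4)
l = -16/9 (l = -1/9*16 = -16/9 ≈ -1.7778)
c(a) = 1 - a/4 (c(a) = 1 + a*(-1/4) = 1 - a/4)
(l + c(O(1, 0)))*G(6) = (-16/9 + (1 - 1/4*4))*6 = (-16/9 + (1 - 1))*6 = (-16/9 + 0)*6 = -16/9*6 = -32/3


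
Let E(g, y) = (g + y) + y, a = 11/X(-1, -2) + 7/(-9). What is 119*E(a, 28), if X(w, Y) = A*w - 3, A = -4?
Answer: 70924/9 ≈ 7880.4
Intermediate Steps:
X(w, Y) = -3 - 4*w (X(w, Y) = -4*w - 3 = -3 - 4*w)
a = 92/9 (a = 11/(-3 - 4*(-1)) + 7/(-9) = 11/(-3 + 4) + 7*(-1/9) = 11/1 - 7/9 = 11*1 - 7/9 = 11 - 7/9 = 92/9 ≈ 10.222)
E(g, y) = g + 2*y
119*E(a, 28) = 119*(92/9 + 2*28) = 119*(92/9 + 56) = 119*(596/9) = 70924/9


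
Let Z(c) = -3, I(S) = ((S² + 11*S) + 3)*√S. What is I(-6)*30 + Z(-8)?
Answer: -3 - 810*I*√6 ≈ -3.0 - 1984.1*I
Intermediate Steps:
I(S) = √S*(3 + S² + 11*S) (I(S) = (3 + S² + 11*S)*√S = √S*(3 + S² + 11*S))
I(-6)*30 + Z(-8) = (√(-6)*(3 + (-6)² + 11*(-6)))*30 - 3 = ((I*√6)*(3 + 36 - 66))*30 - 3 = ((I*√6)*(-27))*30 - 3 = -27*I*√6*30 - 3 = -810*I*√6 - 3 = -3 - 810*I*√6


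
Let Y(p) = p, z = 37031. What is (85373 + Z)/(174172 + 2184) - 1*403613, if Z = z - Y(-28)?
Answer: -17794862949/44089 ≈ -4.0361e+5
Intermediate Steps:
Z = 37059 (Z = 37031 - 1*(-28) = 37031 + 28 = 37059)
(85373 + Z)/(174172 + 2184) - 1*403613 = (85373 + 37059)/(174172 + 2184) - 1*403613 = 122432/176356 - 403613 = 122432*(1/176356) - 403613 = 30608/44089 - 403613 = -17794862949/44089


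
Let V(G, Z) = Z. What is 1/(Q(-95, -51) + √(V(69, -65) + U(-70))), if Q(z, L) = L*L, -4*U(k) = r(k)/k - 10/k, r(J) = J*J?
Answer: 72828/189426959 - 22*I*√77/189426959 ≈ 0.00038446 - 1.0191e-6*I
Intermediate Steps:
r(J) = J²
U(k) = -k/4 + 5/(2*k) (U(k) = -(k²/k - 10/k)/4 = -(k - 10/k)/4 = -k/4 + 5/(2*k))
Q(z, L) = L²
1/(Q(-95, -51) + √(V(69, -65) + U(-70))) = 1/((-51)² + √(-65 + (¼)*(10 - 1*(-70)²)/(-70))) = 1/(2601 + √(-65 + (¼)*(-1/70)*(10 - 1*4900))) = 1/(2601 + √(-65 + (¼)*(-1/70)*(10 - 4900))) = 1/(2601 + √(-65 + (¼)*(-1/70)*(-4890))) = 1/(2601 + √(-65 + 489/28)) = 1/(2601 + √(-1331/28)) = 1/(2601 + 11*I*√77/14)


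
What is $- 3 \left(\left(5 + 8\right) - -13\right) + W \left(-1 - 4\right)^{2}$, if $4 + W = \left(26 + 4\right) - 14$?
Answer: $222$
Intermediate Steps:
$W = 12$ ($W = -4 + \left(\left(26 + 4\right) - 14\right) = -4 + \left(30 - 14\right) = -4 + 16 = 12$)
$- 3 \left(\left(5 + 8\right) - -13\right) + W \left(-1 - 4\right)^{2} = - 3 \left(\left(5 + 8\right) - -13\right) + 12 \left(-1 - 4\right)^{2} = - 3 \left(13 + 13\right) + 12 \left(-5\right)^{2} = \left(-3\right) 26 + 12 \cdot 25 = -78 + 300 = 222$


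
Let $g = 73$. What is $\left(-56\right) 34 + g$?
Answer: $-1831$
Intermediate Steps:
$\left(-56\right) 34 + g = \left(-56\right) 34 + 73 = -1904 + 73 = -1831$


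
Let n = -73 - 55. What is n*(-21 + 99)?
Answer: -9984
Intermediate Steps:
n = -128
n*(-21 + 99) = -128*(-21 + 99) = -128*78 = -9984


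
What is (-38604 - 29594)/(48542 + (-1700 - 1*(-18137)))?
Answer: -68198/64979 ≈ -1.0495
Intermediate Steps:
(-38604 - 29594)/(48542 + (-1700 - 1*(-18137))) = -68198/(48542 + (-1700 + 18137)) = -68198/(48542 + 16437) = -68198/64979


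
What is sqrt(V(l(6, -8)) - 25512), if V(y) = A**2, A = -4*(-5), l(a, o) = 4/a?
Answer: 2*I*sqrt(6278) ≈ 158.47*I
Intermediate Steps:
A = 20
V(y) = 400 (V(y) = 20**2 = 400)
sqrt(V(l(6, -8)) - 25512) = sqrt(400 - 25512) = sqrt(-25112) = 2*I*sqrt(6278)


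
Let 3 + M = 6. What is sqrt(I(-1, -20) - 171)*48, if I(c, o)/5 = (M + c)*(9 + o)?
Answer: 48*I*sqrt(281) ≈ 804.63*I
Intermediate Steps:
M = 3 (M = -3 + 6 = 3)
I(c, o) = 5*(3 + c)*(9 + o) (I(c, o) = 5*((3 + c)*(9 + o)) = 5*(3 + c)*(9 + o))
sqrt(I(-1, -20) - 171)*48 = sqrt((135 + 15*(-20) + 45*(-1) + 5*(-1)*(-20)) - 171)*48 = sqrt((135 - 300 - 45 + 100) - 171)*48 = sqrt(-110 - 171)*48 = sqrt(-281)*48 = (I*sqrt(281))*48 = 48*I*sqrt(281)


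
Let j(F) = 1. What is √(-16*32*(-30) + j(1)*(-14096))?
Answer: 4*√79 ≈ 35.553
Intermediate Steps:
√(-16*32*(-30) + j(1)*(-14096)) = √(-16*32*(-30) + 1*(-14096)) = √(-512*(-30) - 14096) = √(15360 - 14096) = √1264 = 4*√79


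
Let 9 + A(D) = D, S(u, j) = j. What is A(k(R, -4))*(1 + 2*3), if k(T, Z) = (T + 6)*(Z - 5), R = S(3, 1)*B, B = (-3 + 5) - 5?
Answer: -252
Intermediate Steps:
B = -3 (B = 2 - 5 = -3)
R = -3 (R = 1*(-3) = -3)
k(T, Z) = (-5 + Z)*(6 + T) (k(T, Z) = (6 + T)*(-5 + Z) = (-5 + Z)*(6 + T))
A(D) = -9 + D
A(k(R, -4))*(1 + 2*3) = (-9 + (-30 - 5*(-3) + 6*(-4) - 3*(-4)))*(1 + 2*3) = (-9 + (-30 + 15 - 24 + 12))*(1 + 6) = (-9 - 27)*7 = -36*7 = -252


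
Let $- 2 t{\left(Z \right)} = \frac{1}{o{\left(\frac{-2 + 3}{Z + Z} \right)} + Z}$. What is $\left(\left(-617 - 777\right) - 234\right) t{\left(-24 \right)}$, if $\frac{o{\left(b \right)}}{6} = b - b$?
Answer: $- \frac{407}{12} \approx -33.917$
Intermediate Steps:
$o{\left(b \right)} = 0$ ($o{\left(b \right)} = 6 \left(b - b\right) = 6 \cdot 0 = 0$)
$t{\left(Z \right)} = - \frac{1}{2 Z}$ ($t{\left(Z \right)} = - \frac{1}{2 \left(0 + Z\right)} = - \frac{1}{2 Z}$)
$\left(\left(-617 - 777\right) - 234\right) t{\left(-24 \right)} = \left(\left(-617 - 777\right) - 234\right) \left(- \frac{1}{2 \left(-24\right)}\right) = \left(\left(-617 - 777\right) - 234\right) \left(\left(- \frac{1}{2}\right) \left(- \frac{1}{24}\right)\right) = \left(-1394 - 234\right) \frac{1}{48} = \left(-1628\right) \frac{1}{48} = - \frac{407}{12}$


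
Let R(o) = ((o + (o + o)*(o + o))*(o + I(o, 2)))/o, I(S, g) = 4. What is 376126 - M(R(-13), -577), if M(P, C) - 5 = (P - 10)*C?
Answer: 635194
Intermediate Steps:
R(o) = (4 + o)*(o + 4*o²)/o (R(o) = ((o + (o + o)*(o + o))*(o + 4))/o = ((o + (2*o)*(2*o))*(4 + o))/o = ((o + 4*o²)*(4 + o))/o = ((4 + o)*(o + 4*o²))/o = (4 + o)*(o + 4*o²)/o)
M(P, C) = 5 + C*(-10 + P) (M(P, C) = 5 + (P - 10)*C = 5 + (-10 + P)*C = 5 + C*(-10 + P))
376126 - M(R(-13), -577) = 376126 - (5 - 10*(-577) - 577*(4 + 4*(-13)² + 17*(-13))) = 376126 - (5 + 5770 - 577*(4 + 4*169 - 221)) = 376126 - (5 + 5770 - 577*(4 + 676 - 221)) = 376126 - (5 + 5770 - 577*459) = 376126 - (5 + 5770 - 264843) = 376126 - 1*(-259068) = 376126 + 259068 = 635194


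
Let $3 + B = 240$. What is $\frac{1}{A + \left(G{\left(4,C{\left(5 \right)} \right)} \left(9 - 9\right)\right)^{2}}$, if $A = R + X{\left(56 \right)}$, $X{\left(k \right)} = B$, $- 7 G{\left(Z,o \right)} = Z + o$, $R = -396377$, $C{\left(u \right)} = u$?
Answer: $- \frac{1}{396140} \approx -2.5244 \cdot 10^{-6}$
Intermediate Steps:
$B = 237$ ($B = -3 + 240 = 237$)
$G{\left(Z,o \right)} = - \frac{Z}{7} - \frac{o}{7}$ ($G{\left(Z,o \right)} = - \frac{Z + o}{7} = - \frac{Z}{7} - \frac{o}{7}$)
$X{\left(k \right)} = 237$
$A = -396140$ ($A = -396377 + 237 = -396140$)
$\frac{1}{A + \left(G{\left(4,C{\left(5 \right)} \right)} \left(9 - 9\right)\right)^{2}} = \frac{1}{-396140 + \left(\left(\left(- \frac{1}{7}\right) 4 - \frac{5}{7}\right) \left(9 - 9\right)\right)^{2}} = \frac{1}{-396140 + \left(\left(- \frac{4}{7} - \frac{5}{7}\right) 0\right)^{2}} = \frac{1}{-396140 + \left(\left(- \frac{9}{7}\right) 0\right)^{2}} = \frac{1}{-396140 + 0^{2}} = \frac{1}{-396140 + 0} = \frac{1}{-396140} = - \frac{1}{396140}$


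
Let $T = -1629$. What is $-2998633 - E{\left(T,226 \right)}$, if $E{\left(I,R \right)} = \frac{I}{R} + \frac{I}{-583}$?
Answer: $- \frac{395093305261}{131758} \approx -2.9986 \cdot 10^{6}$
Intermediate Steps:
$E{\left(I,R \right)} = - \frac{I}{583} + \frac{I}{R}$ ($E{\left(I,R \right)} = \frac{I}{R} + I \left(- \frac{1}{583}\right) = \frac{I}{R} - \frac{I}{583} = - \frac{I}{583} + \frac{I}{R}$)
$-2998633 - E{\left(T,226 \right)} = -2998633 - \left(\left(- \frac{1}{583}\right) \left(-1629\right) - \frac{1629}{226}\right) = -2998633 - \left(\frac{1629}{583} - \frac{1629}{226}\right) = -2998633 - - \frac{581553}{131758} = -2998633 + \frac{581553}{131758} = - \frac{395093305261}{131758}$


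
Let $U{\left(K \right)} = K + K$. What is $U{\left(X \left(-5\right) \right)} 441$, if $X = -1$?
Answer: $4410$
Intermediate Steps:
$U{\left(K \right)} = 2 K$
$U{\left(X \left(-5\right) \right)} 441 = 2 \left(\left(-1\right) \left(-5\right)\right) 441 = 2 \cdot 5 \cdot 441 = 10 \cdot 441 = 4410$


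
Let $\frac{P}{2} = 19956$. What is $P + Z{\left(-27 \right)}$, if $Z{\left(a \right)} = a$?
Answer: $39885$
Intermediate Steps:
$P = 39912$ ($P = 2 \cdot 19956 = 39912$)
$P + Z{\left(-27 \right)} = 39912 - 27 = 39885$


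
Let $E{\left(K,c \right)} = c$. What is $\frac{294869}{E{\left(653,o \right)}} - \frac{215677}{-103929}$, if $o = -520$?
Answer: $- \frac{4361898323}{7720440} \approx -564.98$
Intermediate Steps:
$\frac{294869}{E{\left(653,o \right)}} - \frac{215677}{-103929} = \frac{294869}{-520} - \frac{215677}{-103929} = 294869 \left(- \frac{1}{520}\right) - - \frac{30811}{14847} = - \frac{294869}{520} + \frac{30811}{14847} = - \frac{4361898323}{7720440}$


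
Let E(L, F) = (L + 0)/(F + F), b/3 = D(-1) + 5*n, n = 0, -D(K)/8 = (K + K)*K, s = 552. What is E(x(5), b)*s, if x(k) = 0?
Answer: 0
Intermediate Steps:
D(K) = -16*K**2 (D(K) = -8*(K + K)*K = -8*2*K*K = -16*K**2)
b = -48 (b = 3*(-16*(-1)**2 + 5*0) = 3*(-16*1 + 0) = 3*(-16 + 0) = 3*(-16) = -48)
E(L, F) = L/(2*F) (E(L, F) = L/((2*F)) = L*(1/(2*F)) = L/(2*F))
E(x(5), b)*s = ((1/2)*0/(-48))*552 = ((1/2)*0*(-1/48))*552 = 0*552 = 0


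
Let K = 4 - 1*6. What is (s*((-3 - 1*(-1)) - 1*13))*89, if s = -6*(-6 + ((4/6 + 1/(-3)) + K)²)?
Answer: -25810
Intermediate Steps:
K = -2 (K = 4 - 6 = -2)
s = 58/3 (s = -6*(-6 + ((4/6 + 1/(-3)) - 2)²) = -6*(-6 + ((4*(⅙) + 1*(-⅓)) - 2)²) = -6*(-6 + ((⅔ - ⅓) - 2)²) = -6*(-6 + (⅓ - 2)²) = -6*(-6 + (-5/3)²) = -6*(-6 + 25/9) = -6*(-29/9) = 58/3 ≈ 19.333)
(s*((-3 - 1*(-1)) - 1*13))*89 = (58*((-3 - 1*(-1)) - 1*13)/3)*89 = (58*((-3 + 1) - 13)/3)*89 = (58*(-2 - 13)/3)*89 = ((58/3)*(-15))*89 = -290*89 = -25810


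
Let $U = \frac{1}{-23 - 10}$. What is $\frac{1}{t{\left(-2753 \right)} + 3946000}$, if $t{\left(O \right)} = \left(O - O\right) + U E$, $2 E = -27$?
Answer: $\frac{22}{86812009} \approx 2.5342 \cdot 10^{-7}$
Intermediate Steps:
$E = - \frac{27}{2}$ ($E = \frac{1}{2} \left(-27\right) = - \frac{27}{2} \approx -13.5$)
$U = - \frac{1}{33}$ ($U = \frac{1}{-33} = - \frac{1}{33} \approx -0.030303$)
$t{\left(O \right)} = \frac{9}{22}$ ($t{\left(O \right)} = \left(O - O\right) - - \frac{9}{22} = 0 + \frac{9}{22} = \frac{9}{22}$)
$\frac{1}{t{\left(-2753 \right)} + 3946000} = \frac{1}{\frac{9}{22} + 3946000} = \frac{1}{\frac{86812009}{22}} = \frac{22}{86812009}$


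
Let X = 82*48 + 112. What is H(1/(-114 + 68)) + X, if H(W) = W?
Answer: 186207/46 ≈ 4048.0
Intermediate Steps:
X = 4048 (X = 3936 + 112 = 4048)
H(1/(-114 + 68)) + X = 1/(-114 + 68) + 4048 = 1/(-46) + 4048 = -1/46 + 4048 = 186207/46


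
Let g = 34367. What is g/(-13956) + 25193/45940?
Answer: -153403309/80142330 ≈ -1.9141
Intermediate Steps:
g/(-13956) + 25193/45940 = 34367/(-13956) + 25193/45940 = 34367*(-1/13956) + 25193*(1/45940) = -34367/13956 + 25193/45940 = -153403309/80142330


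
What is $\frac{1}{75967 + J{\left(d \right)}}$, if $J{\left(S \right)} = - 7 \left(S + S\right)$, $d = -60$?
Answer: $\frac{1}{76807} \approx 1.302 \cdot 10^{-5}$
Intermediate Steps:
$J{\left(S \right)} = - 14 S$ ($J{\left(S \right)} = - 7 \cdot 2 S = - 14 S$)
$\frac{1}{75967 + J{\left(d \right)}} = \frac{1}{75967 - -840} = \frac{1}{75967 + 840} = \frac{1}{76807}$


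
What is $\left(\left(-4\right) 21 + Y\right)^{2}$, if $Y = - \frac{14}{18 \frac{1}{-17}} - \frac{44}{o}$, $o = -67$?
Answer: $\frac{1787852089}{363609} \approx 4917.0$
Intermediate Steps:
$Y = \frac{8369}{603}$ ($Y = - \frac{14}{18 \frac{1}{-17}} - \frac{44}{-67} = - \frac{14}{18 \left(- \frac{1}{17}\right)} - - \frac{44}{67} = - \frac{14}{- \frac{18}{17}} + \frac{44}{67} = \left(-14\right) \left(- \frac{17}{18}\right) + \frac{44}{67} = \frac{119}{9} + \frac{44}{67} = \frac{8369}{603} \approx 13.879$)
$\left(\left(-4\right) 21 + Y\right)^{2} = \left(\left(-4\right) 21 + \frac{8369}{603}\right)^{2} = \left(-84 + \frac{8369}{603}\right)^{2} = \left(- \frac{42283}{603}\right)^{2} = \frac{1787852089}{363609}$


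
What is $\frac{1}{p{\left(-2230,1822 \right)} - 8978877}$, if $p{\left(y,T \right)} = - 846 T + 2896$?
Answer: $- \frac{1}{10517393} \approx -9.5081 \cdot 10^{-8}$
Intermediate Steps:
$p{\left(y,T \right)} = 2896 - 846 T$
$\frac{1}{p{\left(-2230,1822 \right)} - 8978877} = \frac{1}{\left(2896 - 1541412\right) - 8978877} = \frac{1}{-1538516 - 8978877} = \frac{1}{-10517393} = - \frac{1}{10517393}$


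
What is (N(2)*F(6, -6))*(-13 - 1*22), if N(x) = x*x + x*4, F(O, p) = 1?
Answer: -420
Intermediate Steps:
N(x) = x² + 4*x
(N(2)*F(6, -6))*(-13 - 1*22) = ((2*(4 + 2))*1)*(-13 - 1*22) = ((2*6)*1)*(-13 - 22) = (12*1)*(-35) = 12*(-35) = -420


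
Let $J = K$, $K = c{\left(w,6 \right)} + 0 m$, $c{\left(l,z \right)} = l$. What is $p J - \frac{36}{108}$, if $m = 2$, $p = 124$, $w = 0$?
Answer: $- \frac{1}{3} \approx -0.33333$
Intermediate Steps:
$K = 0$ ($K = 0 + 0 \cdot 2 = 0 + 0 = 0$)
$J = 0$
$p J - \frac{36}{108} = 124 \cdot 0 - \frac{36}{108} = 0 - \frac{1}{3} = - \frac{1}{3}$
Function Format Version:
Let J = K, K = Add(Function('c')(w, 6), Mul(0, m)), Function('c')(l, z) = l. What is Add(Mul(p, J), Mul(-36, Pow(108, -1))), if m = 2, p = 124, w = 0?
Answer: Rational(-1, 3) ≈ -0.33333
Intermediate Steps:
K = 0 (K = Add(0, Mul(0, 2)) = Add(0, 0) = 0)
J = 0
Add(Mul(p, J), Mul(-36, Pow(108, -1))) = Add(Mul(124, 0), Mul(-36, Pow(108, -1))) = Add(0, Mul(-36, Rational(1, 108))) = Add(0, Rational(-1, 3)) = Rational(-1, 3)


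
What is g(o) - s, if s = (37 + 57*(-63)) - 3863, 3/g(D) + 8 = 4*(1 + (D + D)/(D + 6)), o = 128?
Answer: 1809949/244 ≈ 7417.8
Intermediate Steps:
g(D) = 3/(-4 + 8*D/(6 + D)) (g(D) = 3/(-8 + 4*(1 + (D + D)/(D + 6))) = 3/(-8 + 4*(1 + (2*D)/(6 + D))) = 3/(-8 + 4*(1 + 2*D/(6 + D))) = 3/(-8 + (4 + 8*D/(6 + D))) = 3/(-4 + 8*D/(6 + D)))
s = -7417 (s = (37 - 3591) - 3863 = -3554 - 3863 = -7417)
g(o) - s = 3*(6 + 128)/(4*(-6 + 128)) - 1*(-7417) = (3/4)*134/122 + 7417 = (3/4)*(1/122)*134 + 7417 = 201/244 + 7417 = 1809949/244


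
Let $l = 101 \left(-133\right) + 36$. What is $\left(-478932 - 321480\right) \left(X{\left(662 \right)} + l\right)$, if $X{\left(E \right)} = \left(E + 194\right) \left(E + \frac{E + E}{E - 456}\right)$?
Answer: $- \frac{46066909846764}{103} \approx -4.4725 \cdot 10^{11}$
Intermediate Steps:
$X{\left(E \right)} = \left(194 + E\right) \left(E + \frac{2 E}{-456 + E}\right)$
$l = -13397$ ($l = -13433 + 36 = -13397$)
$\left(-478932 - 321480\right) \left(X{\left(662 \right)} + l\right) = \left(-478932 - 321480\right) \left(\frac{662 \left(-88076 + 662^{2} - 172120\right)}{-456 + 662} - 13397\right) = - 800412 \left(\frac{662 \left(-88076 + 438244 - 172120\right)}{206} - 13397\right) = - 800412 \left(662 \cdot \frac{1}{206} \cdot 178048 - 13397\right) = - 800412 \left(\frac{58933888}{103} - 13397\right) = \left(-800412\right) \frac{57553997}{103} = - \frac{46066909846764}{103}$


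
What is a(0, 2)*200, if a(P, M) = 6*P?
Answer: 0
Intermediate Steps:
a(0, 2)*200 = (6*0)*200 = 0*200 = 0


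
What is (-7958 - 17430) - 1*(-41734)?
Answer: 16346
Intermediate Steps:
(-7958 - 17430) - 1*(-41734) = -25388 + 41734 = 16346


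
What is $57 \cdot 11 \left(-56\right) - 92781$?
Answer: $-127893$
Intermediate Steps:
$57 \cdot 11 \left(-56\right) - 92781 = 627 \left(-56\right) - 92781 = -35112 - 92781 = -127893$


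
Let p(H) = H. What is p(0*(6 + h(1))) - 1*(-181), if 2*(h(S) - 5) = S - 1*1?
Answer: 181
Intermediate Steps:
h(S) = 9/2 + S/2 (h(S) = 5 + (S - 1*1)/2 = 5 + (S - 1)/2 = 5 + (-1 + S)/2 = 5 + (-½ + S/2) = 9/2 + S/2)
p(0*(6 + h(1))) - 1*(-181) = 0*(6 + (9/2 + (½)*1)) - 1*(-181) = 0*(6 + (9/2 + ½)) + 181 = 0*(6 + 5) + 181 = 0*11 + 181 = 0 + 181 = 181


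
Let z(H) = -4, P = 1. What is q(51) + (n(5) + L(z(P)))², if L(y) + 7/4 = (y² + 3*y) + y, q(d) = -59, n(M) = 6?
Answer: -655/16 ≈ -40.938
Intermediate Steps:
L(y) = -7/4 + y² + 4*y (L(y) = -7/4 + ((y² + 3*y) + y) = -7/4 + (y² + 4*y) = -7/4 + y² + 4*y)
q(51) + (n(5) + L(z(P)))² = -59 + (6 + (-7/4 + (-4)² + 4*(-4)))² = -59 + (6 + (-7/4 + 16 - 16))² = -59 + (6 - 7/4)² = -59 + (17/4)² = -59 + 289/16 = -655/16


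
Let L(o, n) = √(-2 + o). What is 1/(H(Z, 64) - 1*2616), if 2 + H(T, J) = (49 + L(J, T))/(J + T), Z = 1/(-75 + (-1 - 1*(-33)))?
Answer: -19807230261/51840158285483 - 118293*√62/51840158285483 ≈ -0.00038210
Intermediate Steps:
Z = -1/43 (Z = 1/(-75 + (-1 + 33)) = 1/(-75 + 32) = 1/(-43) = -1/43 ≈ -0.023256)
H(T, J) = -2 + (49 + √(-2 + J))/(J + T)
1/(H(Z, 64) - 1*2616) = 1/((49 + √(-2 + 64) - 2*64 - 2*(-1/43))/(64 - 1/43) - 1*2616) = 1/((49 + √62 - 128 + 2/43)/(2751/43) - 2616) = 1/(43*(-3395/43 + √62)/2751 - 2616) = 1/((-485/393 + 43*√62/2751) - 2616) = 1/(-1028573/393 + 43*√62/2751)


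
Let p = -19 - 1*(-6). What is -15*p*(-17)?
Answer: -3315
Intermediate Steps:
p = -13 (p = -19 + 6 = -13)
-15*p*(-17) = -15*(-13)*(-17) = 195*(-17) = -3315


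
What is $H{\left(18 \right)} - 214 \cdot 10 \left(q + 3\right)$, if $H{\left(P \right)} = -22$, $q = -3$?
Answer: $-22$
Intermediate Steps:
$H{\left(18 \right)} - 214 \cdot 10 \left(q + 3\right) = -22 - 214 \cdot 10 \left(-3 + 3\right) = -22 - 214 \cdot 10 \cdot 0 = -22 - 0 = -22 + 0 = -22$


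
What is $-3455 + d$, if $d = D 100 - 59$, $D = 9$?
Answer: $-2614$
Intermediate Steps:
$d = 841$ ($d = 9 \cdot 100 - 59 = 900 - 59 = 841$)
$-3455 + d = -3455 + 841 = -2614$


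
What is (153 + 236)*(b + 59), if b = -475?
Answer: -161824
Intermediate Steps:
(153 + 236)*(b + 59) = (153 + 236)*(-475 + 59) = 389*(-416) = -161824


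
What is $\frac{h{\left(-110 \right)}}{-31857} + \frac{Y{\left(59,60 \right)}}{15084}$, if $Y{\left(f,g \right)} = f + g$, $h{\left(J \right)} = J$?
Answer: $\frac{1816741}{160176996} \approx 0.011342$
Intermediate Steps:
$\frac{h{\left(-110 \right)}}{-31857} + \frac{Y{\left(59,60 \right)}}{15084} = - \frac{110}{-31857} + \frac{59 + 60}{15084} = \left(-110\right) \left(- \frac{1}{31857}\right) + 119 \cdot \frac{1}{15084} = \frac{110}{31857} + \frac{119}{15084} = \frac{1816741}{160176996}$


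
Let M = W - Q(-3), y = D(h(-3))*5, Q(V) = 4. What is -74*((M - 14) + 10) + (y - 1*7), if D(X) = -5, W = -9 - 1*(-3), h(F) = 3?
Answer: 1004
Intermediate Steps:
W = -6 (W = -9 + 3 = -6)
y = -25 (y = -5*5 = -25)
M = -10 (M = -6 - 1*4 = -6 - 4 = -10)
-74*((M - 14) + 10) + (y - 1*7) = -74*((-10 - 14) + 10) + (-25 - 1*7) = -74*(-24 + 10) + (-25 - 7) = -74*(-14) - 32 = 1036 - 32 = 1004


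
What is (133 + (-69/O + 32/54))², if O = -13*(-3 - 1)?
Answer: 34484861401/1971216 ≈ 17494.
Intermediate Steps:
O = 52 (O = -13*(-4) = 52)
(133 + (-69/O + 32/54))² = (133 + (-69/52 + 32/54))² = (133 + (-69*1/52 + 32*(1/54)))² = (133 + (-69/52 + 16/27))² = (133 - 1031/1404)² = (185701/1404)² = 34484861401/1971216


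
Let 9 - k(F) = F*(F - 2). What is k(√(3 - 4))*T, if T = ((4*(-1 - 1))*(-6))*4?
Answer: 1920 + 384*I ≈ 1920.0 + 384.0*I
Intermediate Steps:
k(F) = 9 - F*(-2 + F) (k(F) = 9 - F*(F - 2) = 9 - F*(-2 + F))
T = 192 (T = ((4*(-2))*(-6))*4 = -8*(-6)*4 = 48*4 = 192)
k(√(3 - 4))*T = (9 - (√(3 - 4))² + 2*√(3 - 4))*192 = (9 - (√(-1))² + 2*√(-1))*192 = (9 - I² + 2*I)*192 = (9 - 1*(-1) + 2*I)*192 = (9 + 1 + 2*I)*192 = (10 + 2*I)*192 = 1920 + 384*I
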